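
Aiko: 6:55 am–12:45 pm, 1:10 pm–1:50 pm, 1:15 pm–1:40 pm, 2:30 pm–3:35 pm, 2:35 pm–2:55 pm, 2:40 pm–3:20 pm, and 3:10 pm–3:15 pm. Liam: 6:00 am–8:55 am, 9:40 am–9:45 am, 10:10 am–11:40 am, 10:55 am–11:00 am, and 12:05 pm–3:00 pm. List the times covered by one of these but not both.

6:00 am–6:55 am, 8:55 am–9:40 am, 9:45 am–10:10 am, 11:40 am–12:05 pm, 12:45 pm–1:10 pm, 1:50 pm–2:30 pm, 3:00 pm–3:35 pm

A, merged: 6:55 am–12:45 pm, 1:10 pm–1:50 pm, 2:30 pm–3:35 pm.
B, merged: 6:00 am–8:55 am, 9:40 am–9:45 am, 10:10 am–11:40 am, 12:05 pm–3:00 pm.
Only in the first: 8:55 am–9:40 am, 9:45 am–10:10 am, 11:40 am–12:05 pm, 3:00 pm–3:35 pm.
Only in the second: 6:00 am–6:55 am, 12:45 pm–1:10 pm, 1:50 pm–2:30 pm.
Together these are the periods covered by exactly one.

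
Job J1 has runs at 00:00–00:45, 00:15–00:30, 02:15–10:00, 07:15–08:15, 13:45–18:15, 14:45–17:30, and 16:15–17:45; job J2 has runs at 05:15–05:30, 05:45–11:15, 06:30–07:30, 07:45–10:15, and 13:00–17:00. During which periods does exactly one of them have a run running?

00:00–00:45, 02:15–05:15, 05:30–05:45, 10:00–11:15, 13:00–13:45, 17:00–18:15

A, merged: 00:00–00:45, 02:15–10:00, 13:45–18:15.
B, merged: 05:15–05:30, 05:45–11:15, 13:00–17:00.
Only in the first: 00:00–00:45, 02:15–05:15, 05:30–05:45, 17:00–18:15.
Only in the second: 10:00–11:15, 13:00–13:45.
Together these are the periods covered by exactly one.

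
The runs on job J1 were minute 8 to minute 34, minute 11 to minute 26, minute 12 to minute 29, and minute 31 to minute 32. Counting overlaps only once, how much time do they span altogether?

26 minutes

Merged: minute 8 to minute 34.
Length: 26 minutes.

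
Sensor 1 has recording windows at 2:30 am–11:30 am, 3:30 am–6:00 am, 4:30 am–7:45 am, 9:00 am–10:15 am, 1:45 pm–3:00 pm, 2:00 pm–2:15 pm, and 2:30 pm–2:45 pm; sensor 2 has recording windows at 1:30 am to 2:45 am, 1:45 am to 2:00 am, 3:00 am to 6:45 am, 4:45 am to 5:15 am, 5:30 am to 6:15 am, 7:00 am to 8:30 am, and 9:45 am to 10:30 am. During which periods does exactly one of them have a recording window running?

A, merged: 2:30 am-11:30 am, 1:45 pm-3:00 pm.
B, merged: 1:30 am-2:45 am, 3:00 am-6:45 am, 7:00 am-8:30 am, 9:45 am-10:30 am.
A \ B = 2:45 am-3:00 am, 6:45 am-7:00 am, 8:30 am-9:45 am, 10:30 am-11:30 am, 1:45 pm-3:00 pm.
B \ A = 1:30 am-2:30 am.
Union of the two gives the symmetric difference.

1:30 am-2:30 am, 2:45 am-3:00 am, 6:45 am-7:00 am, 8:30 am-9:45 am, 10:30 am-11:30 am, 1:45 pm-3:00 pm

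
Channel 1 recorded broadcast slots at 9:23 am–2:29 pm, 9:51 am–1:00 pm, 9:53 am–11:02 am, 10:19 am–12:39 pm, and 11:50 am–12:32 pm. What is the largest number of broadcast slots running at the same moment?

Sweep endpoints in order; track running count of active intervals.
Peak of 4 reached at 10:19 am.

4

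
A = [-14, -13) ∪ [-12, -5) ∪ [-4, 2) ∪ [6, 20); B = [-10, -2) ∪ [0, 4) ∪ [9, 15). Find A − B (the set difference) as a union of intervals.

[-14, -13): nothing removed.
[-12, -5) \ B = [-12, -10).
[-4, 2) \ B = [-2, 0).
[6, 20) \ B = [6, 9), [15, 20).

[-14, -13) ∪ [-12, -10) ∪ [-2, 0) ∪ [6, 9) ∪ [15, 20)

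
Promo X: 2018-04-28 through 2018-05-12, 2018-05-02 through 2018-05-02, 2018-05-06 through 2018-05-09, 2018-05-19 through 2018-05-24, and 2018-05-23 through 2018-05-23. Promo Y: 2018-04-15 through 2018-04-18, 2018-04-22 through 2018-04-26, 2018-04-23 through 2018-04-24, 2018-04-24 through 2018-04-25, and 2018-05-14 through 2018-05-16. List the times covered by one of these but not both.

First set merges to 2018-04-28 through 2018-05-12, 2018-05-19 through 2018-05-24.
Second set merges to 2018-04-15 through 2018-04-18, 2018-04-22 through 2018-04-26, 2018-05-14 through 2018-05-16.
Only in the first: 2018-04-28 through 2018-05-12, 2018-05-19 through 2018-05-24.
Only in the second: 2018-04-15 through 2018-04-18, 2018-04-22 through 2018-04-26, 2018-05-14 through 2018-05-16.
Together these are the periods covered by exactly one.

2018-04-15 through 2018-04-18, 2018-04-22 through 2018-04-26, 2018-04-28 through 2018-05-12, 2018-05-14 through 2018-05-16, 2018-05-19 through 2018-05-24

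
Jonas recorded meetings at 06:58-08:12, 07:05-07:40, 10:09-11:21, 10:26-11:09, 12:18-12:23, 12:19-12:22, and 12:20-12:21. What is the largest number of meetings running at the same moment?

3

At 12:20, 3 of the intervals are simultaneously active.
No point has more.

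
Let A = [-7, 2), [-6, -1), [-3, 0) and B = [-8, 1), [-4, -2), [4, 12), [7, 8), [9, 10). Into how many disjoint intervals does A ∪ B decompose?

2

First set merges to [-7, 2).
Second set merges to [-8, 1), [4, 12).
A ∪ B = [-8, 2), [4, 12).
That is 2 disjoint pieces.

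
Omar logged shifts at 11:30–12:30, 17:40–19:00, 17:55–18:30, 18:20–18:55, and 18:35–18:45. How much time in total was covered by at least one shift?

Merged: 11:30–12:30, 17:40–19:00.
Lengths: 1 h + 1 h 20 min = 2 h 20 min.

2 h 20 min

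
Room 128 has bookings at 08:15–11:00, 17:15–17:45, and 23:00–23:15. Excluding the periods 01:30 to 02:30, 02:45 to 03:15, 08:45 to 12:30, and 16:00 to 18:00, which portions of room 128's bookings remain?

08:15–11:00 \ B = 08:15–08:45.
17:15–17:45: entirely removed.
23:00–23:15: nothing removed.

08:15–08:45, 23:00–23:15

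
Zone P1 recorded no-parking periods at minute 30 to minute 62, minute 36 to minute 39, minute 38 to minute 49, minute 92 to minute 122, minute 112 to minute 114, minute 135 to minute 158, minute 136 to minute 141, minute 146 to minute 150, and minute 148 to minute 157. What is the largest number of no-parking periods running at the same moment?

Walk the sorted start/end points keeping a running depth.
The depth first hits 3 at minute 38.

3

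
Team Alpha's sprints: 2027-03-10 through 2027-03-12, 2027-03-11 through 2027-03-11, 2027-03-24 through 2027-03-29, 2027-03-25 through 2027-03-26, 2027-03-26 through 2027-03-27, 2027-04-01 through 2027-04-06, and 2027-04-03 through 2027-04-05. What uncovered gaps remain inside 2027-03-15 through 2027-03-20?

2027-03-15 through 2027-03-20

Covered (merged): 2027-03-10 through 2027-03-12, 2027-03-24 through 2027-03-29, 2027-04-01 through 2027-04-06.
Uncovered inside 2027-03-15 through 2027-03-20: 2027-03-15 through 2027-03-20.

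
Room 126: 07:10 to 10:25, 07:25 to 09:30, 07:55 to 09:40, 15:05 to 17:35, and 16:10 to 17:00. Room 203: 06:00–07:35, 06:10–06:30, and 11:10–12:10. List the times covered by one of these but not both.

First set merges to 07:10-10:25, 15:05-17:35.
Second set merges to 06:00-07:35, 11:10-12:10.
Only in the first: 07:35-10:25, 15:05-17:35.
Only in the second: 06:00-07:10, 11:10-12:10.
Together these are the periods covered by exactly one.

06:00-07:10, 07:35-10:25, 11:10-12:10, 15:05-17:35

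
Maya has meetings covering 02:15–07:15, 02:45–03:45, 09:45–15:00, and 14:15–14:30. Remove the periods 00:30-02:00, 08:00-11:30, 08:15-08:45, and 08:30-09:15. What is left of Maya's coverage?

02:15–07:15, 11:30–15:00

Merge the first list: 02:15–07:15, 09:45–15:00.
Merge the second list: 00:30–02:00, 08:00–11:30.
02:15–07:15: nothing removed.
09:45–15:00 \ B = 11:30–15:00.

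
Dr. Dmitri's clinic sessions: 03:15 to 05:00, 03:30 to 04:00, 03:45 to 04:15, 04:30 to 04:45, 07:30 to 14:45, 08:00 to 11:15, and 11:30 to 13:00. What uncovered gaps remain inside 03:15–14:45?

Covered (merged): 03:15–05:00, 07:30–14:45.
Gaps within 03:15–14:45: 05:00–07:30.

05:00–07:30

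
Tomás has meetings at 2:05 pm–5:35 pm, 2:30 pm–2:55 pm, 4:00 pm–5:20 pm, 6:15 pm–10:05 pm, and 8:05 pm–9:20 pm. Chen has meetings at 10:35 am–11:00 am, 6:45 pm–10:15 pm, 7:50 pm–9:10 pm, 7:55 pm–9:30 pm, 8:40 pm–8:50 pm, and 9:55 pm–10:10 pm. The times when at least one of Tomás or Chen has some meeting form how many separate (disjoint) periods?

First set merges to 2:05 pm-5:35 pm, 6:15 pm-10:05 pm.
Second set merges to 10:35 am-11:00 am, 6:45 pm-10:15 pm.
A ∪ B = 10:35 am-11:00 am, 2:05 pm-5:35 pm, 6:15 pm-10:15 pm.
That is 3 disjoint pieces.

3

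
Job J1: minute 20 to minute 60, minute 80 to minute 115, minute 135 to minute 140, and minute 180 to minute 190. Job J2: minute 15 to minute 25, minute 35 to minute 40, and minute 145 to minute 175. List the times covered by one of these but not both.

A \ B = minute 25 to minute 35, minute 40 to minute 60, minute 80 to minute 115, minute 135 to minute 140, minute 180 to minute 190.
B \ A = minute 15 to minute 20, minute 145 to minute 175.
Union of the two gives the symmetric difference.

minute 15 to minute 20, minute 25 to minute 35, minute 40 to minute 60, minute 80 to minute 115, minute 135 to minute 140, minute 145 to minute 175, minute 180 to minute 190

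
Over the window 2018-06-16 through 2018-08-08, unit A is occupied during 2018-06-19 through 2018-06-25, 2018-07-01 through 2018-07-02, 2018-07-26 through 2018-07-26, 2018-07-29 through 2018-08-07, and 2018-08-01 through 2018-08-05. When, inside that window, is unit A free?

2018-06-16 through 2018-06-18, 2018-06-26 through 2018-06-30, 2018-07-03 through 2018-07-25, 2018-07-27 through 2018-07-28, 2018-08-08 through 2018-08-08

The merged coverage is 2018-06-19 through 2018-06-25, 2018-07-01 through 2018-07-02, 2018-07-26 through 2018-07-26, 2018-07-29 through 2018-08-07.
Uncovered inside 2018-06-16 through 2018-08-08: 2018-06-16 through 2018-06-18, 2018-06-26 through 2018-06-30, 2018-07-03 through 2018-07-25, 2018-07-27 through 2018-07-28, 2018-08-08 through 2018-08-08.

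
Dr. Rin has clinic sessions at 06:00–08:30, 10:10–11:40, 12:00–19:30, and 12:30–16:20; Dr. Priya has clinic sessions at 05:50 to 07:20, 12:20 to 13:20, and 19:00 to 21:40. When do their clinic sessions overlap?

06:00–07:20, 12:20–13:20, 19:00–19:30

A, merged: 06:00–08:30, 10:10–11:40, 12:00–19:30.
06:00–08:30 meets the second set on 06:00–07:20.
10:10–11:40: no overlap with the second set.
12:00–19:30 meets the second set on 12:20–13:20, 19:00–19:30.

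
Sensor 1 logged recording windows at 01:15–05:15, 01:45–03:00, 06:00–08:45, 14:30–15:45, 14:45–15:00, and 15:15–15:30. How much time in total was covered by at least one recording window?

8 h

Merged: 01:15–05:15, 06:00–08:45, 14:30–15:45.
Lengths: 4 h + 2 h 45 min + 1 h 15 min = 8 h.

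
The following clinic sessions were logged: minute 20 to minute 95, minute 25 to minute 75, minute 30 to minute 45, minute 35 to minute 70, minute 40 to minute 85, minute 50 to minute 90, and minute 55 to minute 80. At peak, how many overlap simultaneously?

6

Sweep endpoints in order; track running count of active intervals.
Peak of 6 reached at minute 55.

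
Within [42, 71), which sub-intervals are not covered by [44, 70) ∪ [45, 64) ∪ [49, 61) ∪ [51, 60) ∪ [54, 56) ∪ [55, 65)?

After merging, the occupied span is [44, 70).
Gaps within [42, 71): [42, 44), [70, 71).

[42, 44) ∪ [70, 71)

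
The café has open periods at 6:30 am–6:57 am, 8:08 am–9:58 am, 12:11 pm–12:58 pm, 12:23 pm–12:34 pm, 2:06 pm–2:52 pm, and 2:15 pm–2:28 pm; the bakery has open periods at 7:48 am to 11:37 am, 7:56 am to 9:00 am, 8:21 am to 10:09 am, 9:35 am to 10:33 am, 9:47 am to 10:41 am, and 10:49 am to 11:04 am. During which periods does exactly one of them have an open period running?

A, merged: 6:30 am-6:57 am, 8:08 am-9:58 am, 12:11 pm-12:58 pm, 2:06 pm-2:52 pm.
B, merged: 7:48 am-11:37 am.
Only in the first: 6:30 am-6:57 am, 12:11 pm-12:58 pm, 2:06 pm-2:52 pm.
Only in the second: 7:48 am-8:08 am, 9:58 am-11:37 am.
Together these are the periods covered by exactly one.

6:30 am-6:57 am, 7:48 am-8:08 am, 9:58 am-11:37 am, 12:11 pm-12:58 pm, 2:06 pm-2:52 pm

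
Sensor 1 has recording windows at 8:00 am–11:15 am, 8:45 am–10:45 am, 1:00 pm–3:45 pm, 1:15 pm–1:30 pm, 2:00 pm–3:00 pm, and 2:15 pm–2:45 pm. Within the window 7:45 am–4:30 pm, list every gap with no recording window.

After merging, the occupied span is 8:00 am–11:15 am, 1:00 pm–3:45 pm.
Complement within 7:45 am–4:30 pm: 7:45 am–8:00 am, 11:15 am–1:00 pm, 3:45 pm–4:30 pm.

7:45 am–8:00 am, 11:15 am–1:00 pm, 3:45 pm–4:30 pm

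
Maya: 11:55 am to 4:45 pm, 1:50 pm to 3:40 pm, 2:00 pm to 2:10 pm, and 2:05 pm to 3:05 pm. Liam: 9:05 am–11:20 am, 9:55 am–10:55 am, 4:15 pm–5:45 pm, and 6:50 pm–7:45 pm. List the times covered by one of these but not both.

A, merged: 11:55 am-4:45 pm.
B, merged: 9:05 am-11:20 am, 4:15 pm-5:45 pm, 6:50 pm-7:45 pm.
A \ B = 11:55 am-4:15 pm.
B \ A = 9:05 am-11:20 am, 4:45 pm-5:45 pm, 6:50 pm-7:45 pm.
Union of the two gives the symmetric difference.

9:05 am-11:20 am, 11:55 am-4:15 pm, 4:45 pm-5:45 pm, 6:50 pm-7:45 pm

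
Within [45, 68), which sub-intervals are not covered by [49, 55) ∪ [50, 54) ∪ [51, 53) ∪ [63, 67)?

[45, 49) ∪ [55, 63) ∪ [67, 68)

The merged coverage is [49, 55), [63, 67).
Complement within [45, 68): [45, 49), [55, 63), [67, 68).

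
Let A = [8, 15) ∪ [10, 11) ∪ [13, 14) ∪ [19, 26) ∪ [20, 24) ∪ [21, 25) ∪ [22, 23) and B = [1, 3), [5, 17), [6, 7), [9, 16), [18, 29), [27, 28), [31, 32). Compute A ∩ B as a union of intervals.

[8, 15) ∪ [19, 26)

Merge the first list: [8, 15), [19, 26).
Merge the second list: [1, 3), [5, 17), [18, 29), [31, 32).
[8, 15) ∩ B → [8, 15).
[19, 26) ∩ B → [19, 26).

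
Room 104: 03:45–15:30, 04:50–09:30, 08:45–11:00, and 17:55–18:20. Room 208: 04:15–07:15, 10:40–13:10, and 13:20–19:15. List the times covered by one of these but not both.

Merge the first list: 03:45-15:30, 17:55-18:20.
Only in the first: 03:45-04:15, 07:15-10:40, 13:10-13:20.
Only in the second: 15:30-17:55, 18:20-19:15.
Together these are the periods covered by exactly one.

03:45-04:15, 07:15-10:40, 13:10-13:20, 15:30-17:55, 18:20-19:15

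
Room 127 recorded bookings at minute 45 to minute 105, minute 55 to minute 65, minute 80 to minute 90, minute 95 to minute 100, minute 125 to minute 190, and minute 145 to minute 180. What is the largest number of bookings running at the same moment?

2

Sweep endpoints in order; track running count of active intervals.
Peak of 2 reached at minute 55.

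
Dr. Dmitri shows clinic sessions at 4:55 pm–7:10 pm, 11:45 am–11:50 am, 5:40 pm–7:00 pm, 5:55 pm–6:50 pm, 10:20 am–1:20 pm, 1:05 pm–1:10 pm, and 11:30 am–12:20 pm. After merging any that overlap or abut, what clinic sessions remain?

10:20 am-1:20 pm, 4:55 pm-7:10 pm

Sort by start: 10:20 am-1:20 pm, 11:30 am-12:20 pm, 11:45 am-11:50 am, 1:05 pm-1:10 pm, 4:55 pm-7:10 pm, 5:40 pm-7:00 pm, 5:55 pm-6:50 pm.
11:30 am-12:20 pm overlaps/touches 10:20 am-1:20 pm → extend to 10:20 am-1:20 pm.
11:45 am-11:50 am overlaps/touches 10:20 am-1:20 pm → extend to 10:20 am-1:20 pm.
1:05 pm-1:10 pm overlaps/touches 10:20 am-1:20 pm → extend to 10:20 am-1:20 pm.
4:55 pm-7:10 pm is disjoint → start new block.
5:40 pm-7:00 pm overlaps/touches 4:55 pm-7:10 pm → extend to 4:55 pm-7:10 pm.
5:55 pm-6:50 pm overlaps/touches 4:55 pm-7:10 pm → extend to 4:55 pm-7:10 pm.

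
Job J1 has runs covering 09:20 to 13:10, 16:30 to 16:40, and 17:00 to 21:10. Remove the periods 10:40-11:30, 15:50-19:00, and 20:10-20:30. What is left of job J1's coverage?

09:20–13:10 with B removed leaves 09:20–10:40, 11:30–13:10.
16:30–16:40 lies entirely inside B → drops out.
17:00–21:10 with B removed leaves 19:00–20:10, 20:30–21:10.

09:20–10:40, 11:30–13:10, 19:00–20:10, 20:30–21:10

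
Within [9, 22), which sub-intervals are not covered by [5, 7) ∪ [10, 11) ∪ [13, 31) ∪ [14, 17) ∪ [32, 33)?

[9, 10) ∪ [11, 13)

The merged coverage is [5, 7), [10, 11), [13, 31), [32, 33).
Uncovered inside [9, 22): [9, 10), [11, 13).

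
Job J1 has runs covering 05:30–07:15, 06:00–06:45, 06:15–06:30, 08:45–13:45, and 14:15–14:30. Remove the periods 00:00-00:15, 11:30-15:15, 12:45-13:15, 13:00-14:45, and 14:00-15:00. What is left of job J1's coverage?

First set merges to 05:30-07:15, 08:45-13:45, 14:15-14:30.
Second set merges to 00:00-00:15, 11:30-15:15.
05:30-07:15: no B overlap → unchanged.
08:45-13:45 minus B → 08:45-11:30.
14:15-14:30: fully covered by B → removed.

05:30-07:15, 08:45-11:30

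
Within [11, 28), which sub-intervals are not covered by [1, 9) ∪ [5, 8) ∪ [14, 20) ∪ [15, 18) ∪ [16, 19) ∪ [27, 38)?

[11, 14) ∪ [20, 27)

Covered (merged): [1, 9), [14, 20), [27, 38).
Gaps within [11, 28): [11, 14), [20, 27).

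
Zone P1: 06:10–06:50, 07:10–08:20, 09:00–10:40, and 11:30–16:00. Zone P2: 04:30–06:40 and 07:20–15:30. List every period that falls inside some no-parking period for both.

06:10-06:50 ∩ B → 06:10-06:40.
07:10-08:20 ∩ B → 07:20-08:20.
09:00-10:40 ∩ B → 09:00-10:40.
11:30-16:00 ∩ B → 11:30-15:30.

06:10-06:40, 07:20-08:20, 09:00-10:40, 11:30-15:30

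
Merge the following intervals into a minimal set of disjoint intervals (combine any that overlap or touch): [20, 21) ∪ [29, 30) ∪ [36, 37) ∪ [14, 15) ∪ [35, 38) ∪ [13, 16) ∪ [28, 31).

[13, 16) ∪ [20, 21) ∪ [28, 31) ∪ [35, 38)

Sort by start: [13, 16), [14, 15), [20, 21), [28, 31), [29, 30), [35, 38), [36, 37).
[14, 15) overlaps/touches [13, 16) → extend to [13, 16).
[20, 21) is disjoint → start new block.
[28, 31) is disjoint → start new block.
[29, 30) overlaps/touches [28, 31) → extend to [28, 31).
[35, 38) is disjoint → start new block.
[36, 37) overlaps/touches [35, 38) → extend to [35, 38).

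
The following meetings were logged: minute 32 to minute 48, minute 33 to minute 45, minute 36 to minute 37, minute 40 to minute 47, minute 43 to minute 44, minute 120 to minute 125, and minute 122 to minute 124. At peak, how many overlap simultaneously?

Sweep endpoints in order; track running count of active intervals.
Peak of 4 reached at minute 43.

4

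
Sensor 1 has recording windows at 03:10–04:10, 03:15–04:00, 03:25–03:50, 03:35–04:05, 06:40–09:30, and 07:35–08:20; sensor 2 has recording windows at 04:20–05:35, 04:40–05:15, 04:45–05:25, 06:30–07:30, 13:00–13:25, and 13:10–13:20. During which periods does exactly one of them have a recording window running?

03:10–04:10, 04:20–05:35, 06:30–06:40, 07:30–09:30, 13:00–13:25

Merge the first list: 03:10–04:10, 06:40–09:30.
Merge the second list: 04:20–05:35, 06:30–07:30, 13:00–13:25.
Only in the first: 03:10–04:10, 07:30–09:30.
Only in the second: 04:20–05:35, 06:30–06:40, 13:00–13:25.
Together these are the periods covered by exactly one.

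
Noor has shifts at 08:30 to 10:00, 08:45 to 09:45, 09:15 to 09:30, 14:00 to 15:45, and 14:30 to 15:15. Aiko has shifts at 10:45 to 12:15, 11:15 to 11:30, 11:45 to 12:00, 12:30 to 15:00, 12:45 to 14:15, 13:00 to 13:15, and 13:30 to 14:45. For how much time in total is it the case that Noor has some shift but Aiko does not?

2 h 15 min

First set merges to 08:30–10:00, 14:00–15:45.
Second set merges to 10:45–12:15, 12:30–15:00.
A \ B = 08:30–10:00, 15:00–15:45.
Total: 1 h 30 min + 45 min = 2 h 15 min.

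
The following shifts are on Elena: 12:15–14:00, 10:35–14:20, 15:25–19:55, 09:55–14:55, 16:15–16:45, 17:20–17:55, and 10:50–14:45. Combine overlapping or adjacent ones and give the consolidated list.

09:55–14:55, 15:25–19:55

Sort by start: 09:55–14:55, 10:35–14:20, 10:50–14:45, 12:15–14:00, 15:25–19:55, 16:15–16:45, 17:20–17:55.
10:35–14:20 overlaps/touches 09:55–14:55 → extend to 09:55–14:55.
10:50–14:45 overlaps/touches 09:55–14:55 → extend to 09:55–14:55.
12:15–14:00 overlaps/touches 09:55–14:55 → extend to 09:55–14:55.
15:25–19:55 is disjoint → start new block.
16:15–16:45 overlaps/touches 15:25–19:55 → extend to 15:25–19:55.
17:20–17:55 overlaps/touches 15:25–19:55 → extend to 15:25–19:55.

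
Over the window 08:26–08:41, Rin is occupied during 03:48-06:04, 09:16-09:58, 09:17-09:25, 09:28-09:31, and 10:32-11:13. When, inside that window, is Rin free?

After merging, the occupied span is 03:48–06:04, 09:16–09:58, 10:32–11:13.
Gaps within 08:26–08:41: 08:26–08:41.

08:26–08:41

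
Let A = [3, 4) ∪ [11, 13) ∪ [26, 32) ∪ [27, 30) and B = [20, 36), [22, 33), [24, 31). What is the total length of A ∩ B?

6

A, merged: [3, 4), [11, 13), [26, 32).
B, merged: [20, 36).
A ∩ B = [26, 32).
Total: 6.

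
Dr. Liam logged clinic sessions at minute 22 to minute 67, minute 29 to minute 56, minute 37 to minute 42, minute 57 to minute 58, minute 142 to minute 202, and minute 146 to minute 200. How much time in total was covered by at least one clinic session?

105 minutes

Merged: minute 22 to minute 67, minute 142 to minute 202.
Lengths: 45 minutes + 60 minutes = 105 minutes.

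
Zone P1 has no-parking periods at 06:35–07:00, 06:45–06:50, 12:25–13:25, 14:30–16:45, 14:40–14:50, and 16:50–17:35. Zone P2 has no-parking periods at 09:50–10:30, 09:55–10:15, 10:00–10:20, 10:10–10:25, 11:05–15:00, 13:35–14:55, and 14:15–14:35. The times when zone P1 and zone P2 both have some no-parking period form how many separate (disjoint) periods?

2

Merge the first list: 06:35–07:00, 12:25–13:25, 14:30–16:45, 16:50–17:35.
Merge the second list: 09:50–10:30, 11:05–15:00.
A ∩ B = 12:25–13:25, 14:30–15:00.
That is 2 disjoint pieces.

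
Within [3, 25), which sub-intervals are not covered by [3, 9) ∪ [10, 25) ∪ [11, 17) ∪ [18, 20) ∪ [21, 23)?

The merged coverage is [3, 9), [10, 25).
Gaps within [3, 25): [9, 10).

[9, 10)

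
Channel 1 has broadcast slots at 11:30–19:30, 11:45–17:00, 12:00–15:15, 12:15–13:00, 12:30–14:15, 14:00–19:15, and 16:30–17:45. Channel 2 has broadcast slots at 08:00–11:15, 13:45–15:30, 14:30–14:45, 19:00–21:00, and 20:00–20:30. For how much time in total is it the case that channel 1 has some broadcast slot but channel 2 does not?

A, merged: 11:30-19:30.
B, merged: 08:00-11:15, 13:45-15:30, 19:00-21:00.
A \ B = 11:30-13:45, 15:30-19:00.
Total: 2 h 15 min + 3 h 30 min = 5 h 45 min.

5 h 45 min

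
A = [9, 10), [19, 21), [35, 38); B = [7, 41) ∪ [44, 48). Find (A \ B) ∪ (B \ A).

Only in the first: none.
Only in the second: [7, 9), [10, 19), [21, 35), [38, 41), [44, 48).
Together these are the periods covered by exactly one.

[7, 9) ∪ [10, 19) ∪ [21, 35) ∪ [38, 41) ∪ [44, 48)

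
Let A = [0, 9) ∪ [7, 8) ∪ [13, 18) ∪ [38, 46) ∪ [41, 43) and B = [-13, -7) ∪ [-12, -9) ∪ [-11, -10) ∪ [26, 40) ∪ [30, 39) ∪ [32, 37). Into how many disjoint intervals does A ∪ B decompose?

4

Merge the first list: [0, 9), [13, 18), [38, 46).
Merge the second list: [-13, -7), [26, 40).
A ∪ B = [-13, -7), [0, 9), [13, 18), [26, 46).
That is 4 disjoint pieces.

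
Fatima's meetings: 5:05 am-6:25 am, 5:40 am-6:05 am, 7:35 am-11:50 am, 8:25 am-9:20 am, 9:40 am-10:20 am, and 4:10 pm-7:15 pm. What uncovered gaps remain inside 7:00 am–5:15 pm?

7:00 am–7:35 am, 11:50 am–4:10 pm

After merging, the occupied span is 5:05 am–6:25 am, 7:35 am–11:50 am, 4:10 pm–7:15 pm.
Uncovered inside 7:00 am–5:15 pm: 7:00 am–7:35 am, 11:50 am–4:10 pm.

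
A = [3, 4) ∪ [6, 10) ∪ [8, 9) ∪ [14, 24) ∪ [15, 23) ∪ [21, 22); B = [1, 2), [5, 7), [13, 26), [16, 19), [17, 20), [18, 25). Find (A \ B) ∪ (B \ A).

[1, 2) ∪ [3, 4) ∪ [5, 6) ∪ [7, 10) ∪ [13, 14) ∪ [24, 26)

Merge the first list: [3, 4), [6, 10), [14, 24).
Merge the second list: [1, 2), [5, 7), [13, 26).
A \ B = [3, 4), [7, 10).
B \ A = [1, 2), [5, 6), [13, 14), [24, 26).
Union of the two gives the symmetric difference.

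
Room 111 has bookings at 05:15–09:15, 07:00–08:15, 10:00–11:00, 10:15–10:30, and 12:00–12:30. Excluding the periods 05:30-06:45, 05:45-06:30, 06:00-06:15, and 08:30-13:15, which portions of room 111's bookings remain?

05:15–05:30, 06:45–08:30

First set merges to 05:15–09:15, 10:00–11:00, 12:00–12:30.
Second set merges to 05:30–06:45, 08:30–13:15.
05:15–09:15 with B removed leaves 05:15–05:30, 06:45–08:30.
10:00–11:00 lies entirely inside B → drops out.
12:00–12:30 lies entirely inside B → drops out.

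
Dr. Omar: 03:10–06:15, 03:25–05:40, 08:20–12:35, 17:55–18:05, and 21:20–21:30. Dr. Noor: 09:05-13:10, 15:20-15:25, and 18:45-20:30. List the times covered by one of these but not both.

First set merges to 03:10–06:15, 08:20–12:35, 17:55–18:05, 21:20–21:30.
Only in the first: 03:10–06:15, 08:20–09:05, 17:55–18:05, 21:20–21:30.
Only in the second: 12:35–13:10, 15:20–15:25, 18:45–20:30.
Together these are the periods covered by exactly one.

03:10–06:15, 08:20–09:05, 12:35–13:10, 15:20–15:25, 17:55–18:05, 18:45–20:30, 21:20–21:30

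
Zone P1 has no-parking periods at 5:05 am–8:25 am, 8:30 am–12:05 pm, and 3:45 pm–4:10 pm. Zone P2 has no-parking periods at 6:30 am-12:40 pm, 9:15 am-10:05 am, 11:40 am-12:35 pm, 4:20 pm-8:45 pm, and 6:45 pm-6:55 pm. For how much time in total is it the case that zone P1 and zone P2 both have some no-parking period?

5 h 30 min

B, merged: 6:30 am–12:40 pm, 4:20 pm–8:45 pm.
A ∩ B = 6:30 am–8:25 am, 8:30 am–12:05 pm.
Total: 1 h 55 min + 3 h 35 min = 5 h 30 min.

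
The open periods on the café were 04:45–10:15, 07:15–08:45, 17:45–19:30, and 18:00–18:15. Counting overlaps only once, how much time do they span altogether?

7 h 15 min

Merged: 04:45–10:15, 17:45–19:30.
Lengths: 5 h 30 min + 1 h 45 min = 7 h 15 min.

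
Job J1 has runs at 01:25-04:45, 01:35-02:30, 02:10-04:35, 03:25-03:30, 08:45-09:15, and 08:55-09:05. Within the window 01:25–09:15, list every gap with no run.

After merging, the occupied span is 01:25-04:45, 08:45-09:15.
Gaps within 01:25-09:15: 04:45-08:45.

04:45-08:45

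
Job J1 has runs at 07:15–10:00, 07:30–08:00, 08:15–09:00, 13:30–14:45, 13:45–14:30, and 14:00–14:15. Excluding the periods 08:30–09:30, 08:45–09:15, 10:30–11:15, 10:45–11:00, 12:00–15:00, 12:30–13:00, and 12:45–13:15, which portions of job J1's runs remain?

07:15-08:30, 09:30-10:00

First set merges to 07:15-10:00, 13:30-14:45.
Second set merges to 08:30-09:30, 10:30-11:15, 12:00-15:00.
07:15-10:00 minus B → 07:15-08:30, 09:30-10:00.
13:30-14:45: fully covered by B → removed.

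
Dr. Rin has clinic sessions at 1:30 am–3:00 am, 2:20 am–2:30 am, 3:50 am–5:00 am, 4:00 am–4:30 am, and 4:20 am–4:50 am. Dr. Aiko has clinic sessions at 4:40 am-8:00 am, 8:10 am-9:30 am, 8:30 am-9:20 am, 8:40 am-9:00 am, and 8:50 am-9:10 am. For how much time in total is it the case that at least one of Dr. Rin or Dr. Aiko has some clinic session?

7 h

Merge the first list: 1:30 am–3:00 am, 3:50 am–5:00 am.
Merge the second list: 4:40 am–8:00 am, 8:10 am–9:30 am.
A ∪ B = 1:30 am–3:00 am, 3:50 am–8:00 am, 8:10 am–9:30 am.
Total: 1 h 30 min + 4 h 10 min + 1 h 20 min = 7 h.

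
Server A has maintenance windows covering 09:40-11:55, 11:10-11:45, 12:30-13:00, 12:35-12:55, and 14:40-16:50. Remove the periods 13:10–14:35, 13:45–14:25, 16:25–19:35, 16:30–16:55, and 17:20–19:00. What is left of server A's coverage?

First set merges to 09:40–11:55, 12:30–13:00, 14:40–16:50.
Second set merges to 13:10–14:35, 16:25–19:35.
09:40–11:55: no B overlap → unchanged.
12:30–13:00: no B overlap → unchanged.
14:40–16:50 minus B → 14:40–16:25.

09:40–11:55, 12:30–13:00, 14:40–16:25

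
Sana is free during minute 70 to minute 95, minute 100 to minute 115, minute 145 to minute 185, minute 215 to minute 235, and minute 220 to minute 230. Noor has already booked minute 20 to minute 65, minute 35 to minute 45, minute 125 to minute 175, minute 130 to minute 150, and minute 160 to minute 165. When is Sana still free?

First set merges to minute 70 to minute 95, minute 100 to minute 115, minute 145 to minute 185, minute 215 to minute 235.
Second set merges to minute 20 to minute 65, minute 125 to minute 175.
minute 70 to minute 95 is untouched.
minute 100 to minute 115 is untouched.
minute 145 to minute 185 with B removed leaves minute 175 to minute 185.
minute 215 to minute 235 is untouched.

minute 70 to minute 95, minute 100 to minute 115, minute 175 to minute 185, minute 215 to minute 235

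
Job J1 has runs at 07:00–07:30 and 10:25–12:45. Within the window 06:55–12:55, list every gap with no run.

Covered (merged): 07:00–07:30, 10:25–12:45.
Gaps within 06:55–12:55: 06:55–07:00, 07:30–10:25, 12:45–12:55.

06:55–07:00, 07:30–10:25, 12:45–12:55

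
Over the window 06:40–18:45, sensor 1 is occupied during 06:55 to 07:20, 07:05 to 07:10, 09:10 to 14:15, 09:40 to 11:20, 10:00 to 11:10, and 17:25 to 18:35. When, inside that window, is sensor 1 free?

After merging, the occupied span is 06:55-07:20, 09:10-14:15, 17:25-18:35.
Gaps within 06:40-18:45: 06:40-06:55, 07:20-09:10, 14:15-17:25, 18:35-18:45.

06:40-06:55, 07:20-09:10, 14:15-17:25, 18:35-18:45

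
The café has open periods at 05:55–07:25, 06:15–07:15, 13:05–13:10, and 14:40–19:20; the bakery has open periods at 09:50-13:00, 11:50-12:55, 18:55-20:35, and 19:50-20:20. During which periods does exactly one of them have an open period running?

05:55-07:25, 09:50-13:00, 13:05-13:10, 14:40-18:55, 19:20-20:35

A, merged: 05:55-07:25, 13:05-13:10, 14:40-19:20.
B, merged: 09:50-13:00, 18:55-20:35.
A \ B = 05:55-07:25, 13:05-13:10, 14:40-18:55.
B \ A = 09:50-13:00, 19:20-20:35.
Union of the two gives the symmetric difference.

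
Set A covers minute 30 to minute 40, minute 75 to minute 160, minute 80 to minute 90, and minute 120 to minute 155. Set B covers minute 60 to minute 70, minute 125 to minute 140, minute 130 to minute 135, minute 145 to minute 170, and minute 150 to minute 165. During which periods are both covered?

First set merges to minute 30 to minute 40, minute 75 to minute 160.
Second set merges to minute 60 to minute 70, minute 125 to minute 140, minute 145 to minute 170.
minute 30 to minute 40 falls entirely outside B.
minute 75 to minute 160 overlaps B on minute 125 to minute 140, minute 145 to minute 160.

minute 125 to minute 140, minute 145 to minute 160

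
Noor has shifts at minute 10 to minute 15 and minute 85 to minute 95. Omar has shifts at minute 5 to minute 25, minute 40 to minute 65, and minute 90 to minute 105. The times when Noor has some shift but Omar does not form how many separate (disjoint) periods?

1

A \ B = minute 85 to minute 90.
That is 1 disjoint piece.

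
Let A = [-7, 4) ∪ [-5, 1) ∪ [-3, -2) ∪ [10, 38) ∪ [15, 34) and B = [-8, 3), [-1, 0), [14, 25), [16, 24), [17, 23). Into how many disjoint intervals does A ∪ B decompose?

2

Merge the first list: [-7, 4), [10, 38).
Merge the second list: [-8, 3), [14, 25).
A ∪ B = [-8, 4), [10, 38).
That is 2 disjoint pieces.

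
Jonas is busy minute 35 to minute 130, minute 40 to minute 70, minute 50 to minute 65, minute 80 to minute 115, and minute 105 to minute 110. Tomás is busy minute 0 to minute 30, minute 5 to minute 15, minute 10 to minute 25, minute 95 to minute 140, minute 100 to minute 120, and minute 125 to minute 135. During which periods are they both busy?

First set merges to minute 35 to minute 130.
Second set merges to minute 0 to minute 30, minute 95 to minute 140.
minute 35 to minute 130 overlaps B on minute 95 to minute 130.

minute 95 to minute 130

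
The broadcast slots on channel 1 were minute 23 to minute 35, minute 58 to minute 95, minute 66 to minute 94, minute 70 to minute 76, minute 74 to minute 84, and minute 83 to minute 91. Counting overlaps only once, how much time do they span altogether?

49 minutes

Merged: minute 23 to minute 35, minute 58 to minute 95.
Lengths: 12 minutes + 37 minutes = 49 minutes.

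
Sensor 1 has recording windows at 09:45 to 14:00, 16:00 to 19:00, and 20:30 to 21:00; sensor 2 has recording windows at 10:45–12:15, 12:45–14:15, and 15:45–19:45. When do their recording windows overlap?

09:45–14:00 ∩ B → 10:45–12:15, 12:45–14:00.
16:00–19:00 ∩ B → 16:00–19:00.
20:30–21:00 meets no B interval.

10:45–12:15, 12:45–14:00, 16:00–19:00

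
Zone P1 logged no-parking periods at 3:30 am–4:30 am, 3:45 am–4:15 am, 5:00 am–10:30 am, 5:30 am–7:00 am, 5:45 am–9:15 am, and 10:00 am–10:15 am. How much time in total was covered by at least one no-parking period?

6 h 30 min

Merged: 3:30 am–4:30 am, 5:00 am–10:30 am.
Lengths: 1 h + 5 h 30 min = 6 h 30 min.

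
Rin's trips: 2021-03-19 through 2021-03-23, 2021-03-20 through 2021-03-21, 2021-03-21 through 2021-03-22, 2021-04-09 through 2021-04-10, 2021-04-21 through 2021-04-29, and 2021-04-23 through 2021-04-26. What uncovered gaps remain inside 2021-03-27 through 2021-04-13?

2021-03-27 through 2021-04-08, 2021-04-11 through 2021-04-13

After merging, the occupied span is 2021-03-19 through 2021-03-23, 2021-04-09 through 2021-04-10, 2021-04-21 through 2021-04-29.
Uncovered inside 2021-03-27 through 2021-04-13: 2021-03-27 through 2021-04-08, 2021-04-11 through 2021-04-13.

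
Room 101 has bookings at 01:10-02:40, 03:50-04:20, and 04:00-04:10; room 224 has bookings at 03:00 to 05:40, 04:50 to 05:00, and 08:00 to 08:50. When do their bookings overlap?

03:50–04:20

A, merged: 01:10–02:40, 03:50–04:20.
B, merged: 03:00–05:40, 08:00–08:50.
01:10–02:40 meets no B interval.
03:50–04:20 ∩ B → 03:50–04:20.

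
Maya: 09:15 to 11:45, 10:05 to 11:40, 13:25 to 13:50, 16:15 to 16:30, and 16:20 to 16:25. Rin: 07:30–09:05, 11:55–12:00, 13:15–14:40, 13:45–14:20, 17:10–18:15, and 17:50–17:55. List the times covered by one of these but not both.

First set merges to 09:15–11:45, 13:25–13:50, 16:15–16:30.
Second set merges to 07:30–09:05, 11:55–12:00, 13:15–14:40, 17:10–18:15.
A but not B: 09:15–11:45, 16:15–16:30.
B but not A: 07:30–09:05, 11:55–12:00, 13:15–13:25, 13:50–14:40, 17:10–18:15.
Combining gives A △ B.

07:30–09:05, 09:15–11:45, 11:55–12:00, 13:15–13:25, 13:50–14:40, 16:15–16:30, 17:10–18:15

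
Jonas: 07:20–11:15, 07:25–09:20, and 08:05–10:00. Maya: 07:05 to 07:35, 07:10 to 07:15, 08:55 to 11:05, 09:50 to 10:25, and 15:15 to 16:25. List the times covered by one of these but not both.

07:05–07:20, 07:35–08:55, 11:05–11:15, 15:15–16:25

Merge the first list: 07:20–11:15.
Merge the second list: 07:05–07:35, 08:55–11:05, 15:15–16:25.
A \ B = 07:35–08:55, 11:05–11:15.
B \ A = 07:05–07:20, 15:15–16:25.
Union of the two gives the symmetric difference.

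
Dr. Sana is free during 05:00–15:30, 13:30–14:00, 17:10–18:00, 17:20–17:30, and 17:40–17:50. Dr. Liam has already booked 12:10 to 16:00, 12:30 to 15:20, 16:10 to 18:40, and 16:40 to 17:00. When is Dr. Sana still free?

05:00–12:10

Merge the first list: 05:00–15:30, 17:10–18:00.
Merge the second list: 12:10–16:00, 16:10–18:40.
05:00–15:30 \ B = 05:00–12:10.
17:10–18:00: entirely removed.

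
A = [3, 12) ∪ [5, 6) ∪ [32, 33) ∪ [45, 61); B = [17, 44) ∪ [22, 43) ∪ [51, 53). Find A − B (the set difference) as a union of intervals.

[3, 12) ∪ [45, 51) ∪ [53, 61)

First set merges to [3, 12), [32, 33), [45, 61).
Second set merges to [17, 44), [51, 53).
[3, 12): no B overlap → unchanged.
[32, 33): fully covered by B → removed.
[45, 61) minus B → [45, 51), [53, 61).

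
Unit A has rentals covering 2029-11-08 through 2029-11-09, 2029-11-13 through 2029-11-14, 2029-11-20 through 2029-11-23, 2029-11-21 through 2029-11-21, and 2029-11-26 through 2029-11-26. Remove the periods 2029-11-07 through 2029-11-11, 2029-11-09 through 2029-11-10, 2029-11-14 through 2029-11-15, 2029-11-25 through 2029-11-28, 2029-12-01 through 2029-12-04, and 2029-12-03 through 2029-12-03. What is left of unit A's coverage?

2029-11-13 through 2029-11-13, 2029-11-20 through 2029-11-23

First set merges to 2029-11-08 through 2029-11-09, 2029-11-13 through 2029-11-14, 2029-11-20 through 2029-11-23, 2029-11-26 through 2029-11-26.
Second set merges to 2029-11-07 through 2029-11-11, 2029-11-14 through 2029-11-15, 2029-11-25 through 2029-11-28, 2029-12-01 through 2029-12-04.
2029-11-08 through 2029-11-09 lies entirely inside B → drops out.
2029-11-13 through 2029-11-14 with B removed leaves 2029-11-13 through 2029-11-13.
2029-11-20 through 2029-11-23 is untouched.
2029-11-26 through 2029-11-26 lies entirely inside B → drops out.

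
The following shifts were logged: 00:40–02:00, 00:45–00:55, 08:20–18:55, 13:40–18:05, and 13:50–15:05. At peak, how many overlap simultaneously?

Sweep endpoints in order; track running count of active intervals.
Peak of 3 reached at 13:50.

3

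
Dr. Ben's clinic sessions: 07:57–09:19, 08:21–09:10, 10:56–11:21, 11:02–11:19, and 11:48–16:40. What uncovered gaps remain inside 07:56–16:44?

07:56–07:57, 09:19–10:56, 11:21–11:48, 16:40–16:44

Covered (merged): 07:57–09:19, 10:56–11:21, 11:48–16:40.
Complement within 07:56–16:44: 07:56–07:57, 09:19–10:56, 11:21–11:48, 16:40–16:44.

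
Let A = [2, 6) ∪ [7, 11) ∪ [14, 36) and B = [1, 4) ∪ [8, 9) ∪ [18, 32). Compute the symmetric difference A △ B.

Only in the first: [4, 6), [7, 8), [9, 11), [14, 18), [32, 36).
Only in the second: [1, 2).
Together these are the periods covered by exactly one.

[1, 2) ∪ [4, 6) ∪ [7, 8) ∪ [9, 11) ∪ [14, 18) ∪ [32, 36)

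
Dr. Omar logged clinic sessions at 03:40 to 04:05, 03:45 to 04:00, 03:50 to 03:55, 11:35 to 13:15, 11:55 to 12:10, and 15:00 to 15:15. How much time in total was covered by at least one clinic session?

Merged: 03:40–04:05, 11:35–13:15, 15:00–15:15.
Lengths: 25 min + 1 h 40 min + 15 min = 2 h 20 min.

2 h 20 min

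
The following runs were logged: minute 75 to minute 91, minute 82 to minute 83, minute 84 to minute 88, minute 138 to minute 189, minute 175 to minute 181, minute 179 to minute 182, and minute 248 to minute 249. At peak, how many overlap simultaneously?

At minute 179, 3 of the intervals are simultaneously active.
No point has more.

3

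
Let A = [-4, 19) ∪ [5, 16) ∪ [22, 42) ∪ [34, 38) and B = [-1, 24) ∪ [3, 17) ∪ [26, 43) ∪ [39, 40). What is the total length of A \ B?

5

A, merged: [-4, 19), [22, 42).
B, merged: [-1, 24), [26, 43).
A \ B = [-4, -1), [24, 26).
Total: 3 + 2 = 5.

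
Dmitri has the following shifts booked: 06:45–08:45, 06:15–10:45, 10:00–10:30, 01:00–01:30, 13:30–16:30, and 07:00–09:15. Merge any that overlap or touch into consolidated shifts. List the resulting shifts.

01:00–01:30, 06:15–10:45, 13:30–16:30

Sort by start: 01:00–01:30, 06:15–10:45, 06:45–08:45, 07:00–09:15, 10:00–10:30, 13:30–16:30.
06:15–10:45 is disjoint → start new block.
06:45–08:45 overlaps/touches 06:15–10:45 → extend to 06:15–10:45.
07:00–09:15 overlaps/touches 06:15–10:45 → extend to 06:15–10:45.
10:00–10:30 overlaps/touches 06:15–10:45 → extend to 06:15–10:45.
13:30–16:30 is disjoint → start new block.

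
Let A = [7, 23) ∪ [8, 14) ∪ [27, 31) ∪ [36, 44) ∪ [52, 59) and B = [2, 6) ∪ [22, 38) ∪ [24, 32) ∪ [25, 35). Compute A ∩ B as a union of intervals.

[22, 23) ∪ [27, 31) ∪ [36, 38)

A, merged: [7, 23), [27, 31), [36, 44), [52, 59).
B, merged: [2, 6), [22, 38).
[7, 23) ∩ B → [22, 23).
[27, 31) ∩ B → [27, 31).
[36, 44) ∩ B → [36, 38).
[52, 59) meets no B interval.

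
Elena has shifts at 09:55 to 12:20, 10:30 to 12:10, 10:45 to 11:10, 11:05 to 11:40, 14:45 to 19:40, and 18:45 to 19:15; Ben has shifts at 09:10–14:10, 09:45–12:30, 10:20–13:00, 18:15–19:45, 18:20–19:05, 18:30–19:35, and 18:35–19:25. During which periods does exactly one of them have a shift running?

09:10–09:55, 12:20–14:10, 14:45–18:15, 19:40–19:45

First set merges to 09:55–12:20, 14:45–19:40.
Second set merges to 09:10–14:10, 18:15–19:45.
A \ B = 14:45–18:15.
B \ A = 09:10–09:55, 12:20–14:10, 19:40–19:45.
Union of the two gives the symmetric difference.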